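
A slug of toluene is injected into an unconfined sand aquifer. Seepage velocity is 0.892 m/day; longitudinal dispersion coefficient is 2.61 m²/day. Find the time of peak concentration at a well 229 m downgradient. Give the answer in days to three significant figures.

253 days

For the 1D instantaneous-source solution, setting ∂C/∂t = 0 at fixed x gives v²t² + 2Dt − x² = 0, so t = (√(D² + v²x²) − D)/v².
√(D² + v²x²) = √(2.61² + 0.892² × 229²) = 204.3; v² = 0.795664.
t = (204.3 − 2.61)/0.795664 = 253 days (vs. the pure-advection estimate x/v = 257 d).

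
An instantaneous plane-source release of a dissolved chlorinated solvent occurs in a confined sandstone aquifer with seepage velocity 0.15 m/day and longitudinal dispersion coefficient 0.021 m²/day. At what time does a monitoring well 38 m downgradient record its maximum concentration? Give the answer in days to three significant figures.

252 days

For the 1D instantaneous-source solution, setting ∂C/∂t = 0 at fixed x gives v²t² + 2Dt − x² = 0, so t = (√(D² + v²x²) − D)/v².
√(D² + v²x²) = √(0.021² + 0.15² × 38²) = 5.700; v² = 0.0225.
t = (5.700 − 0.021)/0.0225 = 252 days (vs. the pure-advection estimate x/v = 253 d).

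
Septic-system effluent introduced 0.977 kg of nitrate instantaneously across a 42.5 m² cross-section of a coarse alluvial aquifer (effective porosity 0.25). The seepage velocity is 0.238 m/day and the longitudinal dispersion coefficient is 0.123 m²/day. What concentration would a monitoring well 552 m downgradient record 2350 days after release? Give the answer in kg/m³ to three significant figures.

For an instantaneous plane source, C(x,t) = M/(n_e·A·√(4πDt)) · exp(−(x−vt)²/(4Dt)), with n_e·A the pore (flow) area.
Plume center vt = 0.238 × 2350 = 559.3 m, so the well at 552 m is 7.3 m upgradient of the peak.
√(4πDt) = 60.27 m, giving peak height M/(n_e·A·√(4πDt)) = 0.977/(0.25 × 42.5 × 60.27) = 0.001526 kg/m³.
(x−vt)²/(4Dt) = (-7.3)²/(4 × 0.123 × 2350) = 0.04609; exp(−0.04609) = 0.9550.
C = 0.001526 × 0.9550 = 0.00146 kg/m³.

0.00146 kg/m³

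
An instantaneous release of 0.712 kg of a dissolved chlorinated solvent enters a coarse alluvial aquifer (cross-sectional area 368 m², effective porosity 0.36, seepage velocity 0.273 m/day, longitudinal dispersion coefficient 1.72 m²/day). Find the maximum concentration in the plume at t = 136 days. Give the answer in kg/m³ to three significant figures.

9.91e-05 kg/m³

The peak of an instantaneous 1D plume sits at x = vt; there the Gaussian factor is 1 and C_max = M/(n_e·A·√(4πDt)), where n_e·A is the pore area the mass is dissolved in.
√(4πDt) = √(4π × 1.72 × 136) = 54.22 m, so C_max = 0.712/(0.36 × 368 × 54.22) = 9.91e-05 kg/m³.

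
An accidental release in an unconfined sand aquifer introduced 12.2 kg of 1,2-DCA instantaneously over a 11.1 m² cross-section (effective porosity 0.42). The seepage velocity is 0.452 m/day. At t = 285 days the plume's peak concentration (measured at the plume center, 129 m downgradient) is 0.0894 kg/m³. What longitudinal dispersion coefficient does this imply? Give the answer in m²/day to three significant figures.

0.239 m²/day

At the plume center C_max = M/(n_e·A·√(4πDt)), so D = M²/(4πt·(n_e·A·C_max)²).
n_e·A·C_max = 0.42 × 11.1 × 0.0894 = 0.4168 kg/m.
D = 12.2²/(4π × 285 × 0.4168²) = 0.239 m²/day.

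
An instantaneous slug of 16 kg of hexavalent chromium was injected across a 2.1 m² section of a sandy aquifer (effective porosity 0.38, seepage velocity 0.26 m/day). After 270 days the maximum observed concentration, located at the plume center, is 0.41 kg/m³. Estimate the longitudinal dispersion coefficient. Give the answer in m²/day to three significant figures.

At the plume center C_max = M/(n_e·A·√(4πDt)), so D = M²/(4πt·(n_e·A·C_max)²).
n_e·A·C_max = 0.38 × 2.1 × 0.41 = 0.3272 kg/m.
D = 16²/(4π × 270 × 0.3272²) = 0.705 m²/day.

0.705 m²/day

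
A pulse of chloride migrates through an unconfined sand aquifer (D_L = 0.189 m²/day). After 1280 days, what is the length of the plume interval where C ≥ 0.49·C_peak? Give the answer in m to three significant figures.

52.5 m

The plume is Gaussian with σ = √(2Dt) = √(2 × 0.189 × 1280) = 22.00 m.
C/C_peak = exp(−Δx²/(2σ²)) = 0.49 ⇒ Δx = σ·√(−2 ln 0.49) = 22.00 × 1.194 = 26.27 m.
Width = 2Δx = 52.5 m.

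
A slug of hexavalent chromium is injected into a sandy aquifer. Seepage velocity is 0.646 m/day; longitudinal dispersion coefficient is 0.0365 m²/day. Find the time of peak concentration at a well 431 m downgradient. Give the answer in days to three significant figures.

For the 1D instantaneous-source solution, setting ∂C/∂t = 0 at fixed x gives v²t² + 2Dt − x² = 0, so t = (√(D² + v²x²) − D)/v².
√(D² + v²x²) = √(0.0365² + 0.646² × 431²) = 278.4; v² = 0.417316.
t = (278.4 − 0.0365)/0.417316 = 667 days (vs. the pure-advection estimate x/v = 667 d).

667 days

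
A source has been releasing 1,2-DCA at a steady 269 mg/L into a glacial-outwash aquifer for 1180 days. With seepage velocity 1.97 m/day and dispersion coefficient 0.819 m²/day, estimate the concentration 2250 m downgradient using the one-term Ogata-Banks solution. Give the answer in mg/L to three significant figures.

257 mg/L

For a continuous step input, C/C₀ ≈ ½·erfc((x−vt)/(2√(Dt))).
vt = 1.97 × 1180 = 2324.6 m and 2√(Dt) = 2√(0.819 × 1180) = 62.17 m.
Argument (x−vt)/(2√(Dt)) = (2250 − 2324.6)/62.17 = -1.200; ½·erfc(-1.200) = 0.9552.
C = 269 × 0.9552 = 257 mg/L.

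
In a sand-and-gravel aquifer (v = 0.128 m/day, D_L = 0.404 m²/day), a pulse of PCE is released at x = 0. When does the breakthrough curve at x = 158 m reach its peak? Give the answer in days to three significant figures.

1210 days

For the 1D instantaneous-source solution, setting ∂C/∂t = 0 at fixed x gives v²t² + 2Dt − x² = 0, so t = (√(D² + v²x²) − D)/v².
√(D² + v²x²) = √(0.404² + 0.128² × 158²) = 20.23; v² = 0.016384.
t = (20.23 − 0.404)/0.016384 = 1210 days (vs. the pure-advection estimate x/v = 1230 d).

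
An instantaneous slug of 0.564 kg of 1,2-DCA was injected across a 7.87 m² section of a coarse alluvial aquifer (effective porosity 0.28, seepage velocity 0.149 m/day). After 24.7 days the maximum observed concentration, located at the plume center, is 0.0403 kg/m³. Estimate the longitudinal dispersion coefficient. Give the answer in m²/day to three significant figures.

0.130 m²/day

At the plume center C_max = M/(n_e·A·√(4πDt)), so D = M²/(4πt·(n_e·A·C_max)²).
n_e·A·C_max = 0.28 × 7.87 × 0.0403 = 0.08881 kg/m.
D = 0.564²/(4π × 24.7 × 0.08881²) = 0.130 m²/day.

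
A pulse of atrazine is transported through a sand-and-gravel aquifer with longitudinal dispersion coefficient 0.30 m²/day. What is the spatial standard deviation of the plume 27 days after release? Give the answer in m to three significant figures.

4.02 m

Dispersive spreading gives a Gaussian with σ² = 2Dt; advection only shifts the center.
σ = √(2 × 0.30 × 27) = 4.02 m.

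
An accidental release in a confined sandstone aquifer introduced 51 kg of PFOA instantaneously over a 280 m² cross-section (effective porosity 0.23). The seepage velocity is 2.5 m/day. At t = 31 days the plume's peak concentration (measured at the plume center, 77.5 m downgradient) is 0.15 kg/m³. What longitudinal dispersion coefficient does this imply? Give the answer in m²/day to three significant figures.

At the plume center C_max = M/(n_e·A·√(4πDt)), so D = M²/(4πt·(n_e·A·C_max)²).
n_e·A·C_max = 0.23 × 280 × 0.15 = 9.660 kg/m.
D = 51²/(4π × 31 × 9.660²) = 0.0716 m²/day.

0.0716 m²/day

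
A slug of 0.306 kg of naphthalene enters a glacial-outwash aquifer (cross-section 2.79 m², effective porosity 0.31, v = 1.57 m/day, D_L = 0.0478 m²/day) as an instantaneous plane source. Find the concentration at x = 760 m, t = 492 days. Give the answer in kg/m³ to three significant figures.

0.00397 kg/m³

For an instantaneous plane source, C(x,t) = M/(n_e·A·√(4πDt)) · exp(−(x−vt)²/(4Dt)), with n_e·A the pore (flow) area.
Plume center vt = 1.57 × 492 = 772.44 m, so the well at 760 m is 12.44 m upgradient of the peak.
√(4πDt) = 17.19 m, giving peak height M/(n_e·A·√(4πDt)) = 0.306/(0.31 × 2.79 × 17.19) = 0.02058 kg/m³.
(x−vt)²/(4Dt) = (-12.44)²/(4 × 0.0478 × 492) = 1.645; exp(−1.645) = 0.1930.
C = 0.02058 × 0.1930 = 0.00397 kg/m³.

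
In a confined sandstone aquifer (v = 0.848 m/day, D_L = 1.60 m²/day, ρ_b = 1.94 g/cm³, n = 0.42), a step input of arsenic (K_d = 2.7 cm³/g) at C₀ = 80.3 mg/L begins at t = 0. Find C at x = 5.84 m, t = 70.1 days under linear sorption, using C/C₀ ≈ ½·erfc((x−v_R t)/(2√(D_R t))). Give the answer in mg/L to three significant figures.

Retardation factor R = 1 + ρ_b·K_d/n = 1 + 1.94 × 2.7/0.42 = 13.47.
Sorption retards both mechanisms: v_R = v/R = 0.06295 m/day, D_R = D/R = 0.1188 m²/day.
v_R·t = 0.06295 × 70.1 = 4.412795 m; 2√(D_R t) = 5.772 m; argument = (5.84 − 4.412795)/5.772 = 0.2473.
C = C₀ × ½·erfc(0.2473) = 80.3 × 0.3633 = 29.2 mg/L.

29.2 mg/L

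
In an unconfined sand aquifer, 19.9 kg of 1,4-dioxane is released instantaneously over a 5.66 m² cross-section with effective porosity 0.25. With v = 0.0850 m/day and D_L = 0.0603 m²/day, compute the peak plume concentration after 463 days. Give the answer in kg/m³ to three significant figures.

The peak of an instantaneous 1D plume sits at x = vt; there the Gaussian factor is 1 and C_max = M/(n_e·A·√(4πDt)), where n_e·A is the pore area the mass is dissolved in.
√(4πDt) = √(4π × 0.0603 × 463) = 18.73 m, so C_max = 19.9/(0.25 × 5.66 × 18.73) = 0.751 kg/m³.

0.751 kg/m³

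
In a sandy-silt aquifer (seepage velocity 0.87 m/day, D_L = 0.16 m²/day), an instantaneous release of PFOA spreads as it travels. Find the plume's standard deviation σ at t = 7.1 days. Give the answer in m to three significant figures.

1.51 m

Dispersive spreading gives a Gaussian with σ² = 2Dt; advection only shifts the center.
σ = √(2 × 0.16 × 7.1) = 1.51 m.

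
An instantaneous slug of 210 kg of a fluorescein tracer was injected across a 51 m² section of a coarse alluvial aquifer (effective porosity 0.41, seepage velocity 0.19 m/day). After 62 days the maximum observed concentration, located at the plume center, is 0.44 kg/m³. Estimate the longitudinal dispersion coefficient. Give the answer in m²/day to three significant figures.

At the plume center C_max = M/(n_e·A·√(4πDt)), so D = M²/(4πt·(n_e·A·C_max)²).
n_e·A·C_max = 0.41 × 51 × 0.44 = 9.200 kg/m.
D = 210²/(4π × 62 × 9.200²) = 0.669 m²/day.

0.669 m²/day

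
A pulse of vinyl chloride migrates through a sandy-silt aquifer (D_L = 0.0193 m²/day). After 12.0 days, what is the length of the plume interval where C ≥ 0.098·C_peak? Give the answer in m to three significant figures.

2.93 m

The plume is Gaussian with σ = √(2Dt) = √(2 × 0.0193 × 12.0) = 0.6806 m.
C/C_peak = exp(−Δx²/(2σ²)) = 0.098 ⇒ Δx = σ·√(−2 ln 0.098) = 0.6806 × 2.155 = 1.467 m.
Width = 2Δx = 2.93 m.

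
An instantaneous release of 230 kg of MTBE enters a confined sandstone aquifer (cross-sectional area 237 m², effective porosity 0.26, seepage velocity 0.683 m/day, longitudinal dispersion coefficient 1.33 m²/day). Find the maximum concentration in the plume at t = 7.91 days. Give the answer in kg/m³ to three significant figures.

The peak of an instantaneous 1D plume sits at x = vt; there the Gaussian factor is 1 and C_max = M/(n_e·A·√(4πDt)), where n_e·A is the pore area the mass is dissolved in.
√(4πDt) = √(4π × 1.33 × 7.91) = 11.50 m, so C_max = 230/(0.26 × 237 × 11.50) = 0.325 kg/m³.

0.325 kg/m³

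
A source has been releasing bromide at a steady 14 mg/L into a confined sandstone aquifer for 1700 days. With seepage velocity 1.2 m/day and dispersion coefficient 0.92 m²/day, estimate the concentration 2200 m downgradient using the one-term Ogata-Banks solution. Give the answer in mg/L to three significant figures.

For a continuous step input, C/C₀ ≈ ½·erfc((x−vt)/(2√(Dt))).
vt = 1.2 × 1700 = 2040 m and 2√(Dt) = 2√(0.92 × 1700) = 79.09 m.
Argument (x−vt)/(2√(Dt)) = (2200 − 2040)/79.09 = 2.023; ½·erfc(2.023) = 0.002112.
C = 14 × 0.002112 = 0.0296 mg/L.

0.0296 mg/L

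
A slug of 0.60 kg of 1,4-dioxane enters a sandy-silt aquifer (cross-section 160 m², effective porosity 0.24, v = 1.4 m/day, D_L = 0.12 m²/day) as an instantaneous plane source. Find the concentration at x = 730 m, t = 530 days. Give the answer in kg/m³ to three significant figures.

For an instantaneous plane source, C(x,t) = M/(n_e·A·√(4πDt)) · exp(−(x−vt)²/(4Dt)), with n_e·A the pore (flow) area.
Plume center vt = 1.4 × 530 = 742 m, so the well at 730 m is 12 m upgradient of the peak.
√(4πDt) = 28.27 m, giving peak height M/(n_e·A·√(4πDt)) = 0.60/(0.24 × 160 × 28.27) = 0.0005527 kg/m³.
(x−vt)²/(4Dt) = (-12)²/(4 × 0.12 × 530) = 0.5660; exp(−0.5660) = 0.5678.
C = 0.0005527 × 0.5678 = 0.000314 kg/m³.

0.000314 kg/m³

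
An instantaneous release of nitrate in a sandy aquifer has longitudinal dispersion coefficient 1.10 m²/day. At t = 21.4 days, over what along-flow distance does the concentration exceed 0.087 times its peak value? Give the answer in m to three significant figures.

The plume is Gaussian with σ = √(2Dt) = √(2 × 1.10 × 21.4) = 6.861 m.
C/C_peak = exp(−Δx²/(2σ²)) = 0.087 ⇒ Δx = σ·√(−2 ln 0.087) = 6.861 × 2.210 = 15.16 m.
Width = 2Δx = 30.3 m.

30.3 m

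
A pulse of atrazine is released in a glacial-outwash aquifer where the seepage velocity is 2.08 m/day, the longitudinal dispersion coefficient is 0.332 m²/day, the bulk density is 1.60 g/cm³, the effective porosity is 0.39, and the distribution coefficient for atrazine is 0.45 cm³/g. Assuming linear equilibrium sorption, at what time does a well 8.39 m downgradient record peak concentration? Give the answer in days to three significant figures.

11.3 days

Retardation factor R = 1 + ρ_b·K_d/n = 1 + 1.60 × 0.45/0.39 = 2.846.
Sorption retards both mechanisms: v_R = v/R = 0.7309 m/day, D_R = D/R = 0.1167 m²/day.
Peak time from v_R²t² + 2D_R t − x² = 0: t = (√(D_R² + v_R²x²) − D_R)/v_R².
√(D_R² + v_R²x²) = √(0.1167² + 0.7309² × 8.39²) = 6.133; v_R² = 0.5342.
t = (6.133 − 0.1167)/0.5342 = 11.3 days.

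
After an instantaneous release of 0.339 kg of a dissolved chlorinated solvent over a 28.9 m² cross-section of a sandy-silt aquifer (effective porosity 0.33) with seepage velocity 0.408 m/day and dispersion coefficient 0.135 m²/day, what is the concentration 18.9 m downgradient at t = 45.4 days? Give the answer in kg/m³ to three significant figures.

For an instantaneous plane source, C(x,t) = M/(n_e·A·√(4πDt)) · exp(−(x−vt)²/(4Dt)), with n_e·A the pore (flow) area.
Plume center vt = 0.408 × 45.4 = 18.5232 m, so the well at 18.9 m is 0.3768 m downgradient of the peak.
√(4πDt) = 8.776 m, giving peak height M/(n_e·A·√(4πDt)) = 0.339/(0.33 × 28.9 × 8.776) = 0.004050 kg/m³.
(x−vt)²/(4Dt) = (0.3768)²/(4 × 0.135 × 45.4) = 0.005791; exp(−0.005791) = 0.9942.
C = 0.004050 × 0.9942 = 0.00403 kg/m³.

0.00403 kg/m³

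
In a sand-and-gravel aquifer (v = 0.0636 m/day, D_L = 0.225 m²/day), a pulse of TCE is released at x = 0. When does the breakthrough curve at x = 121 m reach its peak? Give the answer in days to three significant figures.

For the 1D instantaneous-source solution, setting ∂C/∂t = 0 at fixed x gives v²t² + 2Dt − x² = 0, so t = (√(D² + v²x²) − D)/v².
√(D² + v²x²) = √(0.225² + 0.0636² × 121²) = 7.699; v² = 0.00404496.
t = (7.699 − 0.225)/0.00404496 = 1850 days (vs. the pure-advection estimate x/v = 1900 d).

1850 days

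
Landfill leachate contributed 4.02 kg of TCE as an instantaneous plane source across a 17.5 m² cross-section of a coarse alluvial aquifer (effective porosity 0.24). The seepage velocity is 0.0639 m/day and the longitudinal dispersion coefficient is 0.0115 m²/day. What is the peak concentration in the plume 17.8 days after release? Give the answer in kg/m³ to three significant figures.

The peak of an instantaneous 1D plume sits at x = vt; there the Gaussian factor is 1 and C_max = M/(n_e·A·√(4πDt)), where n_e·A is the pore area the mass is dissolved in.
√(4πDt) = √(4π × 0.0115 × 17.8) = 1.604 m, so C_max = 4.02/(0.24 × 17.5 × 1.604) = 0.597 kg/m³.

0.597 kg/m³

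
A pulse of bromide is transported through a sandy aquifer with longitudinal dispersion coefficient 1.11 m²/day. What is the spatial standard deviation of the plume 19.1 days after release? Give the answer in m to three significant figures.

Dispersive spreading gives a Gaussian with σ² = 2Dt; advection only shifts the center.
σ = √(2 × 1.11 × 19.1) = 6.51 m.

6.51 m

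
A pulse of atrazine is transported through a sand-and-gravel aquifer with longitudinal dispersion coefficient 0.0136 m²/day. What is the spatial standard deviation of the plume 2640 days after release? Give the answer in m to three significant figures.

Dispersive spreading gives a Gaussian with σ² = 2Dt; advection only shifts the center.
σ = √(2 × 0.0136 × 2640) = 8.47 m.

8.47 m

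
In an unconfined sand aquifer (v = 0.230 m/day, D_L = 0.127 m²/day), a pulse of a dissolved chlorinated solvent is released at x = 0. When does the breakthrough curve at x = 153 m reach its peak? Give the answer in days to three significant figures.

For the 1D instantaneous-source solution, setting ∂C/∂t = 0 at fixed x gives v²t² + 2Dt − x² = 0, so t = (√(D² + v²x²) − D)/v².
√(D² + v²x²) = √(0.127² + 0.230² × 153²) = 35.19; v² = 0.0529.
t = (35.19 − 0.127)/0.0529 = 663 days (vs. the pure-advection estimate x/v = 665 d).

663 days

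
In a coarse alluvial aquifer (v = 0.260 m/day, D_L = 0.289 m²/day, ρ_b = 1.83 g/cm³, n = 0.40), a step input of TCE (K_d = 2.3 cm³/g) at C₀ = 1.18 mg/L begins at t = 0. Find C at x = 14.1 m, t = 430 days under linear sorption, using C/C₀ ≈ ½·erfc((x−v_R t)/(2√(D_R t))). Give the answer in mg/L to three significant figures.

Retardation factor R = 1 + ρ_b·K_d/n = 1 + 1.83 × 2.3/0.40 = 11.52.
Sorption retards both mechanisms: v_R = v/R = 0.02257 m/day, D_R = D/R = 0.02509 m²/day.
v_R·t = 0.02257 × 430 = 9.7051 m; 2√(D_R t) = 6.569 m; argument = (14.1 − 9.7051)/6.569 = 0.6690.
C = C₀ × ½·erfc(0.6690) = 1.18 × 0.1720 = 0.203 mg/L.

0.203 mg/L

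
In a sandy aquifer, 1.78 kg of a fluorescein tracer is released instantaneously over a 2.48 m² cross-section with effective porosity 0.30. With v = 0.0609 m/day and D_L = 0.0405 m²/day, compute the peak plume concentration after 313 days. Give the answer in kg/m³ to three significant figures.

The peak of an instantaneous 1D plume sits at x = vt; there the Gaussian factor is 1 and C_max = M/(n_e·A·√(4πDt)), where n_e·A is the pore area the mass is dissolved in.
√(4πDt) = √(4π × 0.0405 × 313) = 12.62 m, so C_max = 1.78/(0.30 × 2.48 × 12.62) = 0.190 kg/m³.

0.190 kg/m³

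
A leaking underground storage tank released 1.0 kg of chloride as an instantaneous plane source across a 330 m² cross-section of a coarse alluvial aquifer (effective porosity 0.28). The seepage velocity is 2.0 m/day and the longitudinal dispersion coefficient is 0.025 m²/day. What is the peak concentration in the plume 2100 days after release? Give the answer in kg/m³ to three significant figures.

0.000421 kg/m³

The peak of an instantaneous 1D plume sits at x = vt; there the Gaussian factor is 1 and C_max = M/(n_e·A·√(4πDt)), where n_e·A is the pore area the mass is dissolved in.
√(4πDt) = √(4π × 0.025 × 2100) = 25.69 m, so C_max = 1.0/(0.28 × 330 × 25.69) = 0.000421 kg/m³.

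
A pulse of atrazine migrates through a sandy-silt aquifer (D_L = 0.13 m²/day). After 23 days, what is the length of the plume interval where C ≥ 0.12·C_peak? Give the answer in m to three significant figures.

10.1 m

The plume is Gaussian with σ = √(2Dt) = √(2 × 0.13 × 23) = 2.445 m.
C/C_peak = exp(−Δx²/(2σ²)) = 0.12 ⇒ Δx = σ·√(−2 ln 0.12) = 2.445 × 2.059 = 5.034 m.
Width = 2Δx = 10.1 m.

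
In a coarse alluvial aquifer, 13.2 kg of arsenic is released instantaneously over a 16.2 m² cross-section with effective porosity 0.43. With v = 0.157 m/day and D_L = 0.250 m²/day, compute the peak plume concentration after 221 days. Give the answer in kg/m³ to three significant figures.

The peak of an instantaneous 1D plume sits at x = vt; there the Gaussian factor is 1 and C_max = M/(n_e·A·√(4πDt)), where n_e·A is the pore area the mass is dissolved in.
√(4πDt) = √(4π × 0.250 × 221) = 26.35 m, so C_max = 13.2/(0.43 × 16.2 × 26.35) = 0.0719 kg/m³.

0.0719 kg/m³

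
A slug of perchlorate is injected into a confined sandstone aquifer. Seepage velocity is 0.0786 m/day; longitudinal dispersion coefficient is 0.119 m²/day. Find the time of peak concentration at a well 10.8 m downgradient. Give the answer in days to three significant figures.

119 days

For the 1D instantaneous-source solution, setting ∂C/∂t = 0 at fixed x gives v²t² + 2Dt − x² = 0, so t = (√(D² + v²x²) − D)/v².
√(D² + v²x²) = √(0.119² + 0.0786² × 10.8²) = 0.8572; v² = 0.00617796.
t = (0.8572 − 0.119)/0.00617796 = 119 days (vs. the pure-advection estimate x/v = 137 d).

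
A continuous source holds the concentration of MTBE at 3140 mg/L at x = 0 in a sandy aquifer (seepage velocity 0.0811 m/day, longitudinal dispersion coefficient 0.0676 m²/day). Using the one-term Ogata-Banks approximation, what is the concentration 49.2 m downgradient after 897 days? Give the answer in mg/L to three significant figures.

For a continuous step input, C/C₀ ≈ ½·erfc((x−vt)/(2√(Dt))).
vt = 0.0811 × 897 = 72.7467 m and 2√(Dt) = 2√(0.0676 × 897) = 15.57 m.
Argument (x−vt)/(2√(Dt)) = (49.2 − 72.7467)/15.57 = -1.512; ½·erfc(-1.512) = 0.9838.
C = 3140 × 0.9838 = 3090 mg/L.

3090 mg/L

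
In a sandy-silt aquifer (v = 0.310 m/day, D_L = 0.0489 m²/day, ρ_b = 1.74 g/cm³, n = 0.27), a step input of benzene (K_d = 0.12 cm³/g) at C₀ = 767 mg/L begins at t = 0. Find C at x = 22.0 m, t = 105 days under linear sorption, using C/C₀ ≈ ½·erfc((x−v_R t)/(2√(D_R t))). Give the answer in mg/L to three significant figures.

49.8 mg/L

Retardation factor R = 1 + ρ_b·K_d/n = 1 + 1.74 × 0.12/0.27 = 1.773.
Sorption retards both mechanisms: v_R = v/R = 0.1748 m/day, D_R = D/R = 0.02758 m²/day.
v_R·t = 0.1748 × 105 = 18.354 m; 2√(D_R t) = 3.403 m; argument = (22.0 − 18.354)/3.403 = 1.071.
C = C₀ × ½·erfc(1.071) = 767 × 0.06493 = 49.8 mg/L.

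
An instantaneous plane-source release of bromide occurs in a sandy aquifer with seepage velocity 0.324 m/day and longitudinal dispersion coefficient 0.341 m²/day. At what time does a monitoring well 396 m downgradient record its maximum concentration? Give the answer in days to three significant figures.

For the 1D instantaneous-source solution, setting ∂C/∂t = 0 at fixed x gives v²t² + 2Dt − x² = 0, so t = (√(D² + v²x²) − D)/v².
√(D² + v²x²) = √(0.341² + 0.324² × 396²) = 128.3; v² = 0.104976.
t = (128.3 − 0.341)/0.104976 = 1220 days (vs. the pure-advection estimate x/v = 1220 d).

1220 days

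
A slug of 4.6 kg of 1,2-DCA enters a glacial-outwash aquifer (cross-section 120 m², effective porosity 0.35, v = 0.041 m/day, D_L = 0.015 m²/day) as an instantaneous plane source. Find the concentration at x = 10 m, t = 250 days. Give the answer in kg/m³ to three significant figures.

0.0159 kg/m³

For an instantaneous plane source, C(x,t) = M/(n_e·A·√(4πDt)) · exp(−(x−vt)²/(4Dt)), with n_e·A the pore (flow) area.
Plume center vt = 0.041 × 250 = 10.25 m, so the well at 10 m is 0.25 m upgradient of the peak.
√(4πDt) = 6.865 m, giving peak height M/(n_e·A·√(4πDt)) = 4.6/(0.35 × 120 × 6.865) = 0.01595 kg/m³.
(x−vt)²/(4Dt) = (-0.25)²/(4 × 0.015 × 250) = 0.004167; exp(−0.004167) = 0.9958.
C = 0.01595 × 0.9958 = 0.0159 kg/m³.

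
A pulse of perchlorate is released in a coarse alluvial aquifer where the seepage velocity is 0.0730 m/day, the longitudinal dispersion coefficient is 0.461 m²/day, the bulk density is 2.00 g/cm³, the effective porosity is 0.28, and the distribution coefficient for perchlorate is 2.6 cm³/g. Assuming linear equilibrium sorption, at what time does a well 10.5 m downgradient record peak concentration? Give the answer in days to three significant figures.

Retardation factor R = 1 + ρ_b·K_d/n = 1 + 2.00 × 2.6/0.28 = 19.57.
Sorption retards both mechanisms: v_R = v/R = 0.003730 m/day, D_R = D/R = 0.02356 m²/day.
Peak time from v_R²t² + 2D_R t − x² = 0: t = (√(D_R² + v_R²x²) − D_R)/v_R².
√(D_R² + v_R²x²) = √(0.02356² + 0.003730² × 10.5²) = 0.04571; v_R² = 1.391e-05.
t = (0.04571 − 0.02356)/1.391e-05 = 1590 days.

1590 days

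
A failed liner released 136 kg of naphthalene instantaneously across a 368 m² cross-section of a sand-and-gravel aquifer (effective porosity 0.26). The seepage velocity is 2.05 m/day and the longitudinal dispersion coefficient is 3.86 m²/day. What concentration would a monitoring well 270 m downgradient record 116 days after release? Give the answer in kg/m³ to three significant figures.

0.0106 kg/m³

For an instantaneous plane source, C(x,t) = M/(n_e·A·√(4πDt)) · exp(−(x−vt)²/(4Dt)), with n_e·A the pore (flow) area.
Plume center vt = 2.05 × 116 = 237.8 m, so the well at 270 m is 32.2 m downgradient of the peak.
√(4πDt) = 75.01 m, giving peak height M/(n_e·A·√(4πDt)) = 136/(0.26 × 368 × 75.01) = 0.01895 kg/m³.
(x−vt)²/(4Dt) = (32.2)²/(4 × 3.86 × 116) = 0.5789; exp(−0.5789) = 0.5605.
C = 0.01895 × 0.5605 = 0.0106 kg/m³.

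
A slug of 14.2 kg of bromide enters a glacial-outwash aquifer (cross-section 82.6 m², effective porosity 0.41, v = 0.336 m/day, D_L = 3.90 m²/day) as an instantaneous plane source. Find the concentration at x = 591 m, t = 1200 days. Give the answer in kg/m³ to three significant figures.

For an instantaneous plane source, C(x,t) = M/(n_e·A·√(4πDt)) · exp(−(x−vt)²/(4Dt)), with n_e·A the pore (flow) area.
Plume center vt = 0.336 × 1200 = 403.2 m, so the well at 591 m is 187.8 m downgradient of the peak.
√(4πDt) = 242.5 m, giving peak height M/(n_e·A·√(4πDt)) = 14.2/(0.41 × 82.6 × 242.5) = 0.001729 kg/m³.
(x−vt)²/(4Dt) = (187.8)²/(4 × 3.90 × 1200) = 1.884; exp(−1.884) = 0.1520.
C = 0.001729 × 0.1520 = 0.000263 kg/m³.

0.000263 kg/m³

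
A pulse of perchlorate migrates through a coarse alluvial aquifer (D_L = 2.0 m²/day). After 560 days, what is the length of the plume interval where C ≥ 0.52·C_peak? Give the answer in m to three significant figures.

108 m

The plume is Gaussian with σ = √(2Dt) = √(2 × 2.0 × 560) = 47.33 m.
C/C_peak = exp(−Δx²/(2σ²)) = 0.52 ⇒ Δx = σ·√(−2 ln 0.52) = 47.33 × 1.144 = 54.15 m.
Width = 2Δx = 108 m.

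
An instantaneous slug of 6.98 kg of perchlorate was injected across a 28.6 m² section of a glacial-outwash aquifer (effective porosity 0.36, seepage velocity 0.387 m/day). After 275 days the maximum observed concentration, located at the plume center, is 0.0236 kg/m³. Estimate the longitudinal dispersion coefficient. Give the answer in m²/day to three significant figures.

At the plume center C_max = M/(n_e·A·√(4πDt)), so D = M²/(4πt·(n_e·A·C_max)²).
n_e·A·C_max = 0.36 × 28.6 × 0.0236 = 0.2430 kg/m.
D = 6.98²/(4π × 275 × 0.2430²) = 0.239 m²/day.

0.239 m²/day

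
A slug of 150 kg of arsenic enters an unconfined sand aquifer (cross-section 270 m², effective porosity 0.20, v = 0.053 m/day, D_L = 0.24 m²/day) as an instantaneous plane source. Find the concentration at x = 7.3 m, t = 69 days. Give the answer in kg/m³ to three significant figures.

0.158 kg/m³

For an instantaneous plane source, C(x,t) = M/(n_e·A·√(4πDt)) · exp(−(x−vt)²/(4Dt)), with n_e·A the pore (flow) area.
Plume center vt = 0.053 × 69 = 3.657 m, so the well at 7.3 m is 3.643 m downgradient of the peak.
√(4πDt) = 14.43 m, giving peak height M/(n_e·A·√(4πDt)) = 150/(0.20 × 270 × 14.43) = 0.1925 kg/m³.
(x−vt)²/(4Dt) = (3.643)²/(4 × 0.24 × 69) = 0.2004; exp(−0.2004) = 0.8184.
C = 0.1925 × 0.8184 = 0.158 kg/m³.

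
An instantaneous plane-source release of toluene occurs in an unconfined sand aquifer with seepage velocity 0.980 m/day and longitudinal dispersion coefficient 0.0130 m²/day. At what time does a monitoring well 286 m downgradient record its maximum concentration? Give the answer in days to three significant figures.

292 days

For the 1D instantaneous-source solution, setting ∂C/∂t = 0 at fixed x gives v²t² + 2Dt − x² = 0, so t = (√(D² + v²x²) − D)/v².
√(D² + v²x²) = √(0.0130² + 0.980² × 286²) = 280.3; v² = 0.9604.
t = (280.3 − 0.0130)/0.9604 = 292 days (vs. the pure-advection estimate x/v = 292 d).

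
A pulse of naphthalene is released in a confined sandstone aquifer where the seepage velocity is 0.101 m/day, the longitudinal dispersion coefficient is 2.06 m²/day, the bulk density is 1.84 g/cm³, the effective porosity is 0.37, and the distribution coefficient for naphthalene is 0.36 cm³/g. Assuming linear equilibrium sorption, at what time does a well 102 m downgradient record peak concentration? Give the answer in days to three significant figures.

Retardation factor R = 1 + ρ_b·K_d/n = 1 + 1.84 × 0.36/0.37 = 2.790.
Sorption retards both mechanisms: v_R = v/R = 0.03620 m/day, D_R = D/R = 0.7384 m²/day.
Peak time from v_R²t² + 2D_R t − x² = 0: t = (√(D_R² + v_R²x²) − D_R)/v_R².
√(D_R² + v_R²x²) = √(0.7384² + 0.03620² × 102²) = 3.766; v_R² = 0.001310.
t = (3.766 − 0.7384)/0.001310 = 2310 days.

2310 days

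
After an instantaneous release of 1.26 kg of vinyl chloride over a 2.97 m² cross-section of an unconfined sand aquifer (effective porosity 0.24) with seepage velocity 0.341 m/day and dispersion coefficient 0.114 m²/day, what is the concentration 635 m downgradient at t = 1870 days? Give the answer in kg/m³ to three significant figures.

For an instantaneous plane source, C(x,t) = M/(n_e·A·√(4πDt)) · exp(−(x−vt)²/(4Dt)), with n_e·A the pore (flow) area.
Plume center vt = 0.341 × 1870 = 637.67 m, so the well at 635 m is 2.67 m upgradient of the peak.
√(4πDt) = 51.76 m, giving peak height M/(n_e·A·√(4πDt)) = 1.26/(0.24 × 2.97 × 51.76) = 0.03415 kg/m³.
(x−vt)²/(4Dt) = (-2.67)²/(4 × 0.114 × 1870) = 0.008360; exp(−0.008360) = 0.9917.
C = 0.03415 × 0.9917 = 0.0339 kg/m³.

0.0339 kg/m³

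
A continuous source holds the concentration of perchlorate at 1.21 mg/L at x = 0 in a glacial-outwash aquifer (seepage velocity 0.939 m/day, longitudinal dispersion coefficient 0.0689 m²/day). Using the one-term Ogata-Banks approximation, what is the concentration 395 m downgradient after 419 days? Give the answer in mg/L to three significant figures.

For a continuous step input, C/C₀ ≈ ½·erfc((x−vt)/(2√(Dt))).
vt = 0.939 × 419 = 393.441 m and 2√(Dt) = 2√(0.0689 × 419) = 10.75 m.
Argument (x−vt)/(2√(Dt)) = (395 − 393.441)/10.75 = 0.1450; ½·erfc(0.1450) = 0.4188.
C = 1.21 × 0.4188 = 0.507 mg/L.

0.507 mg/L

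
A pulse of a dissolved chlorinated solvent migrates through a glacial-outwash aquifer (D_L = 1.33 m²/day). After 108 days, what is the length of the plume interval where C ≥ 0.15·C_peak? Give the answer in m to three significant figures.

The plume is Gaussian with σ = √(2Dt) = √(2 × 1.33 × 108) = 16.95 m.
C/C_peak = exp(−Δx²/(2σ²)) = 0.15 ⇒ Δx = σ·√(−2 ln 0.15) = 16.95 × 1.948 = 33.02 m.
Width = 2Δx = 66.0 m.

66.0 m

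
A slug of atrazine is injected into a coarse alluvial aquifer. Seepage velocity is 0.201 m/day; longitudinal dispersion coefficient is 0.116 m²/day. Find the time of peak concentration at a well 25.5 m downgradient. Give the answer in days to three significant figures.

For the 1D instantaneous-source solution, setting ∂C/∂t = 0 at fixed x gives v²t² + 2Dt − x² = 0, so t = (√(D² + v²x²) − D)/v².
√(D² + v²x²) = √(0.116² + 0.201² × 25.5²) = 5.127; v² = 0.040401.
t = (5.127 − 0.116)/0.040401 = 124 days (vs. the pure-advection estimate x/v = 127 d).

124 days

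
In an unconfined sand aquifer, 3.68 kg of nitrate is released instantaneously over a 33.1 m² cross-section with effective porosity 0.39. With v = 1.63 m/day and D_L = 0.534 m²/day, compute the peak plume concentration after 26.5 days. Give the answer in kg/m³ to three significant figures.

The peak of an instantaneous 1D plume sits at x = vt; there the Gaussian factor is 1 and C_max = M/(n_e·A·√(4πDt)), where n_e·A is the pore area the mass is dissolved in.
√(4πDt) = √(4π × 0.534 × 26.5) = 13.34 m, so C_max = 3.68/(0.39 × 33.1 × 13.34) = 0.0214 kg/m³.

0.0214 kg/m³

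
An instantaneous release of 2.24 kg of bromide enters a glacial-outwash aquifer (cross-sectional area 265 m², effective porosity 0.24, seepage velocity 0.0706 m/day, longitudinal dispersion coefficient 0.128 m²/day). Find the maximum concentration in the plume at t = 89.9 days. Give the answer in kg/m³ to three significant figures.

The peak of an instantaneous 1D plume sits at x = vt; there the Gaussian factor is 1 and C_max = M/(n_e·A·√(4πDt)), where n_e·A is the pore area the mass is dissolved in.
√(4πDt) = √(4π × 0.128 × 89.9) = 12.03 m, so C_max = 2.24/(0.24 × 265 × 12.03) = 0.00293 kg/m³.

0.00293 kg/m³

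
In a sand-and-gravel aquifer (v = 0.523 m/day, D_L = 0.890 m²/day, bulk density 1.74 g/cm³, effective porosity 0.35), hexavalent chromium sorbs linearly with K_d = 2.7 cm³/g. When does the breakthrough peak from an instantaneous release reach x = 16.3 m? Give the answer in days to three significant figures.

Retardation factor R = 1 + ρ_b·K_d/n = 1 + 1.74 × 2.7/0.35 = 14.42.
Sorption retards both mechanisms: v_R = v/R = 0.03627 m/day, D_R = D/R = 0.06172 m²/day.
Peak time from v_R²t² + 2D_R t − x² = 0: t = (√(D_R² + v_R²x²) − D_R)/v_R².
√(D_R² + v_R²x²) = √(0.06172² + 0.03627² × 16.3²) = 0.5944; v_R² = 0.001316.
t = (0.5944 − 0.06172)/0.001316 = 405 days.

405 days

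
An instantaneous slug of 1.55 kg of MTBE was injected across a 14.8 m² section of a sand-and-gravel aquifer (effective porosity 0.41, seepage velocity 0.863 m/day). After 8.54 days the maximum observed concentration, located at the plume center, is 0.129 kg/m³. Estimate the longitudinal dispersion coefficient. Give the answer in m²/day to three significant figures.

At the plume center C_max = M/(n_e·A·√(4πDt)), so D = M²/(4πt·(n_e·A·C_max)²).
n_e·A·C_max = 0.41 × 14.8 × 0.129 = 0.7828 kg/m.
D = 1.55²/(4π × 8.54 × 0.7828²) = 0.0365 m²/day.

0.0365 m²/day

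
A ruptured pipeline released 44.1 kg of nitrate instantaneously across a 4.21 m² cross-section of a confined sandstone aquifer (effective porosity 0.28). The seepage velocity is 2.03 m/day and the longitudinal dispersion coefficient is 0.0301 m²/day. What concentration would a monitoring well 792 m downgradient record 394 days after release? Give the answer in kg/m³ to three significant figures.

0.844 kg/m³

For an instantaneous plane source, C(x,t) = M/(n_e·A·√(4πDt)) · exp(−(x−vt)²/(4Dt)), with n_e·A the pore (flow) area.
Plume center vt = 2.03 × 394 = 799.82 m, so the well at 792 m is 7.82 m upgradient of the peak.
√(4πDt) = 12.21 m, giving peak height M/(n_e·A·√(4πDt)) = 44.1/(0.28 × 4.21 × 12.21) = 3.064 kg/m³.
(x−vt)²/(4Dt) = (-7.82)²/(4 × 0.0301 × 394) = 1.289; exp(−1.289) = 0.2755.
C = 3.064 × 0.2755 = 0.844 kg/m³.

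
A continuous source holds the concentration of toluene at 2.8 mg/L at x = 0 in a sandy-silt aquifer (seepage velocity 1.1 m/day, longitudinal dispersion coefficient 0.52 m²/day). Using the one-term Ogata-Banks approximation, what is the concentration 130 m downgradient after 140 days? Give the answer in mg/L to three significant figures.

2.73 mg/L

For a continuous step input, C/C₀ ≈ ½·erfc((x−vt)/(2√(Dt))).
vt = 1.1 × 140 = 154 m and 2√(Dt) = 2√(0.52 × 140) = 17.06 m.
Argument (x−vt)/(2√(Dt)) = (130 − 154)/17.06 = -1.407; ½·erfc(-1.407) = 0.9767.
C = 2.8 × 0.9767 = 2.73 mg/L.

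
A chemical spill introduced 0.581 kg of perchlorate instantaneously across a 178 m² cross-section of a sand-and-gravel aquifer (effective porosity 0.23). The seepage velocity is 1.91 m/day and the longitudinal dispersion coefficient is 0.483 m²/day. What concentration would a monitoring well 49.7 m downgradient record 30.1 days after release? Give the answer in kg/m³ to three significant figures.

0.000370 kg/m³

For an instantaneous plane source, C(x,t) = M/(n_e·A·√(4πDt)) · exp(−(x−vt)²/(4Dt)), with n_e·A the pore (flow) area.
Plume center vt = 1.91 × 30.1 = 57.491 m, so the well at 49.7 m is 7.791 m upgradient of the peak.
√(4πDt) = 13.52 m, giving peak height M/(n_e·A·√(4πDt)) = 0.581/(0.23 × 178 × 13.52) = 0.001050 kg/m³.
(x−vt)²/(4Dt) = (-7.791)²/(4 × 0.483 × 30.1) = 1.044; exp(−1.044) = 0.3520.
C = 0.001050 × 0.3520 = 0.000370 kg/m³.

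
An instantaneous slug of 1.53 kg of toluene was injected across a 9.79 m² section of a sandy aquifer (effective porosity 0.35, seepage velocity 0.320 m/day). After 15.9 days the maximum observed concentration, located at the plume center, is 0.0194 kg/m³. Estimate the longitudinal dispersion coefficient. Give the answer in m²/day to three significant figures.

2.65 m²/day

At the plume center C_max = M/(n_e·A·√(4πDt)), so D = M²/(4πt·(n_e·A·C_max)²).
n_e·A·C_max = 0.35 × 9.79 × 0.0194 = 0.06647 kg/m.
D = 1.53²/(4π × 15.9 × 0.06647²) = 2.65 m²/day.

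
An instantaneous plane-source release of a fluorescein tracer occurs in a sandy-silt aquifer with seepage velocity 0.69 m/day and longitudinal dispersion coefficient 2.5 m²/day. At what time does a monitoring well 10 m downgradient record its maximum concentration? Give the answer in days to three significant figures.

For the 1D instantaneous-source solution, setting ∂C/∂t = 0 at fixed x gives v²t² + 2Dt − x² = 0, so t = (√(D² + v²x²) − D)/v².
√(D² + v²x²) = √(2.5² + 0.69² × 10²) = 7.339; v² = 0.4761.
t = (7.339 − 2.5)/0.4761 = 10.2 days (vs. the pure-advection estimate x/v = 14.5 d).

10.2 days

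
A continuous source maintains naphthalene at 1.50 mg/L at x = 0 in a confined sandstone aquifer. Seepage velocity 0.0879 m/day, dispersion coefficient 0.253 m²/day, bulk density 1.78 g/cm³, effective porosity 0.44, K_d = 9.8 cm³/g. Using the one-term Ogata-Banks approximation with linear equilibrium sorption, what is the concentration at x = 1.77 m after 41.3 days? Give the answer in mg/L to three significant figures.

Retardation factor R = 1 + ρ_b·K_d/n = 1 + 1.78 × 9.8/0.44 = 40.65.
Sorption retards both mechanisms: v_R = v/R = 0.002162 m/day, D_R = D/R = 0.006224 m²/day.
v_R·t = 0.002162 × 41.3 = 0.0892906 m; 2√(D_R t) = 1.014 m; argument = (1.77 − 0.0892906)/1.014 = 1.658.
C = C₀ × ½·erfc(1.658) = 1.50 × 0.009520 = 0.0143 mg/L.

0.0143 mg/L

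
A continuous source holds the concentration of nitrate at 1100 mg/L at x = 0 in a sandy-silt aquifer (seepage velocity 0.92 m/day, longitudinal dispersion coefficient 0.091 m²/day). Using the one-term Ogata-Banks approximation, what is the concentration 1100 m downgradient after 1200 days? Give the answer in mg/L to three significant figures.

667 mg/L

For a continuous step input, C/C₀ ≈ ½·erfc((x−vt)/(2√(Dt))).
vt = 0.92 × 1200 = 1104 m and 2√(Dt) = 2√(0.091 × 1200) = 20.90 m.
Argument (x−vt)/(2√(Dt)) = (1100 − 1104)/20.90 = -0.1914; ½·erfc(-0.1914) = 0.6067.
C = 1100 × 0.6067 = 667 mg/L.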